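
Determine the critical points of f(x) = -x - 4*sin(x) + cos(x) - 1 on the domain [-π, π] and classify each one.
f'(x) = -sin(x) - 4*cos(x) - 1

Solve f'(x) = 0 on [-π, π]:
  f'(x) = 0 ⇔ -sin(x) - 4*cos(x) = 1. Write the left side as R·cos(x + φ) with R = √((-4)² + 1²) = sqrt(17), cos φ = -4*sqrt(17)/17, sin φ = sqrt(17)/17; then cos(x + φ) = sqrt(17)/17. Solve for x and keep the solutions lying in [-π, π].
  ⇒ x = -pi/2 ≈ -1.5708, pi - atan(15/8) ≈ 2.0608

f''(x) = 4*sin(x) - cos(x)
Second-derivative test at each critical point:
  f''(-1.5708) = -4 < 0 → local maximum
  f''(2.0608) = 4 > 0 → local minimum

Critical points: x = -pi/2 ≈ -1.5708 (local maximum); x = pi - atan(15/8) ≈ 2.0608 (local minimum)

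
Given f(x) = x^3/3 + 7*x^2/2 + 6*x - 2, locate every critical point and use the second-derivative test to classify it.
f'(x) = x^2 + 7*x + 6

Solve f'(x) = 0:
  Factor: x^2 + 7*x + 6 = (x + 1)*(x + 6) = 0.
  ⇒ x = -6, -1

f''(x) = 2*x + 7
Second-derivative test at each critical point:
  f''(-6) = -5 < 0 → local maximum
  f''(-1) = 5 > 0 → local minimum

Critical points: x = -6 (local maximum); x = -1 (local minimum)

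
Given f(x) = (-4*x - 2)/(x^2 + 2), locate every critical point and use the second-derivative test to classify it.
f'(x) = 4*(x^2 + x - 2)/(x^4 + 4*x^2 + 4)

Solve f'(x) = 0:
  f'(x) = 4*(x - 1)*(x + 2)/(x^2 + 2)^2; the denominator is positive wherever f is defined, so f'(x) = 0 ⇔ 4*x^2 + 4*x - 8 = 0.
  Factor: 4*x^2 + 4*x - 8 = 4*(x - 1)*(x + 2) = 0.
  ⇒ x = -2, 1

f''(x) = 4*(-4*x^2*(2*x + 1) + (6*x + 1)*(x^2 + 2))/(x^2 + 2)^3
Second-derivative test at each critical point:
  f''(-2) = -1/3 < 0 → local maximum
  f''(1) = 4/3 > 0 → local minimum

Critical points: x = -2 (local maximum); x = 1 (local minimum)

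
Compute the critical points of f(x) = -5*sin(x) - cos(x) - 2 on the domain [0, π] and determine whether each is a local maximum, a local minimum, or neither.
f'(x) = sin(x) - 5*cos(x)

Solve f'(x) = 0 on [0, π]:
  f'(x) = 0 ⇔ -5*cos(x) = -sin(x) ⇔ tan(x) = 5, i.e. x = arctan(5) + nπ; keep the solutions lying in [0, π].
  ⇒ x = atan(5) ≈ 1.3734

f''(x) = 5*sin(x) + cos(x)
Second-derivative test at each critical point:
  f''(1.3734) = 5.0990 > 0 → local minimum

Critical points: x = atan(5) ≈ 1.3734 (local minimum)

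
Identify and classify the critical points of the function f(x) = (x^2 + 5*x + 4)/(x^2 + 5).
f'(x) = (-5*x^2 + 2*x + 25)/(x^4 + 10*x^2 + 25)

Solve f'(x) = 0:
  f'(x) = -(5*x^2 - 2*x - 25)/(x^2 + 5)^2; the denominator is positive wherever f is defined, so f'(x) = 0 ⇔ -5*x^2 + 2*x + 25 = 0.
  5*x^2 - 2*x - 25 = 0 has no rational roots; quadratic formula: x = (2 ± √504)/10.
  ⇒ x = 1/5 - 3*sqrt(14)/5 ≈ -2.0450, 1/5 + 3*sqrt(14)/5 ≈ 2.4450

f''(x) = 2*(5*x^3 - 3*x^2 - 75*x + 5)/(x^6 + 15*x^4 + 75*x^2 + 125)
Second-derivative test at each critical point:
  f''(-2.0450) = 0.2663 > 0 → local minimum
  f''(2.4450) = -0.1863 < 0 → local maximum

Critical points: x = 1/5 - 3*sqrt(14)/5 ≈ -2.0450 (local minimum); x = 1/5 + 3*sqrt(14)/5 ≈ 2.4450 (local maximum)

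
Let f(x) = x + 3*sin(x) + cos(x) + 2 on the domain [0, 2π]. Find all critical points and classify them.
f'(x) = -sin(x) + 3*cos(x) + 1

Solve f'(x) = 0 on [0, 2π]:
  f'(x) = 0 ⇔ -sin(x) + 3*cos(x) = -1. Write the left side as R·cos(x + φ) with R = √(3² + 1²) = sqrt(10), cos φ = 3*sqrt(10)/10, sin φ = sqrt(10)/10; then cos(x + φ) = -sqrt(10)/10. Solve for x and keep the solutions lying in [0, 2π].
  ⇒ x = pi/2 ≈ 1.5708, atan(4/3) + pi ≈ 4.0689

f''(x) = -3*sin(x) - cos(x)
Second-derivative test at each critical point:
  f''(1.5708) = -3 < 0 → local maximum
  f''(4.0689) = 3 > 0 → local minimum

Critical points: x = pi/2 ≈ 1.5708 (local maximum); x = atan(4/3) + pi ≈ 4.0689 (local minimum)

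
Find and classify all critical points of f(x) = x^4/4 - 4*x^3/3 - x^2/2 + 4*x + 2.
f'(x) = x^3 - 4*x^2 - x + 4

Solve f'(x) = 0:
  Factor: x^3 - 4*x^2 - x + 4 = (x - 4)*(x - 1)*(x + 1) = 0.
  ⇒ x = -1, 1, 4

f''(x) = 3*x^2 - 8*x - 1
Second-derivative test at each critical point:
  f''(-1) = 10 > 0 → local minimum
  f''(1) = -6 < 0 → local maximum
  f''(4) = 15 > 0 → local minimum

Critical points: x = -1 (local minimum); x = 1 (local maximum); x = 4 (local minimum)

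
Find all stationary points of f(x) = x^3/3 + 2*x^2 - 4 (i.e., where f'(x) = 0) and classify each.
f'(x) = x*(x + 4)

Solve f'(x) = 0:
  Factor: x^2 + 4*x = x*(x + 4) = 0.
  ⇒ x = -4, 0

f''(x) = 2*x + 4
Second-derivative test at each critical point:
  f''(-4) = -4 < 0 → local maximum
  f''(0) = 4 > 0 → local minimum

Critical points: x = -4 (local maximum); x = 0 (local minimum)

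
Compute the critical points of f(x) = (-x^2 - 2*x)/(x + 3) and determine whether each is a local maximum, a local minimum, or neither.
f'(x) = (-x^2 - 6*x - 6)/(x^2 + 6*x + 9)

Solve f'(x) = 0:
  f'(x) = -(x^2 + 6*x + 6)/(x + 3)^2; the denominator is positive wherever f is defined, so f'(x) = 0 ⇔ -x^2 - 6*x - 6 = 0.
  x^2 + 6*x + 6 = 0 has no rational roots; quadratic formula: x = (-6 ± √12)/2.
  ⇒ x = -3 - sqrt(3) ≈ -4.7321, -3 + sqrt(3) ≈ -1.2679

f''(x) = -6/(x^3 + 9*x^2 + 27*x + 27)
Second-derivative test at each critical point:
  f''(-4.7321) = 1.1547 > 0 → local minimum
  f''(-1.2679) = -1.1547 < 0 → local maximum

Critical points: x = -3 - sqrt(3) ≈ -4.7321 (local minimum); x = -3 + sqrt(3) ≈ -1.2679 (local maximum)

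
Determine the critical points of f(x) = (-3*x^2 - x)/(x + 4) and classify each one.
f'(x) = (-3*x^2 - 24*x - 4)/(x^2 + 8*x + 16)

Solve f'(x) = 0:
  f'(x) = -(3*x^2 + 24*x + 4)/(x + 4)^2; the denominator is positive wherever f is defined, so f'(x) = 0 ⇔ -3*x^2 - 24*x - 4 = 0.
  3*x^2 + 24*x + 4 = 0 has no rational roots; quadratic formula: x = (-24 ± √528)/6.
  ⇒ x = -4 - 2*sqrt(33)/3 ≈ -7.8297, -4 + 2*sqrt(33)/3 ≈ -0.1703

f''(x) = -88/(x^3 + 12*x^2 + 48*x + 64)
Second-derivative test at each critical point:
  f''(-7.8297) = 1.5667 > 0 → local minimum
  f''(-0.1703) = -1.5667 < 0 → local maximum

Critical points: x = -4 - 2*sqrt(33)/3 ≈ -7.8297 (local minimum); x = -4 + 2*sqrt(33)/3 ≈ -0.1703 (local maximum)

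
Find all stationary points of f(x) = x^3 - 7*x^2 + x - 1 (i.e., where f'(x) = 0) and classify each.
f'(x) = 3*x^2 - 14*x + 1

Solve f'(x) = 0:
  3*x^2 - 14*x + 1 = 0 has no rational roots; quadratic formula: x = (14 ± √184)/6.
  ⇒ x = 7/3 - sqrt(46)/3 ≈ 0.0726, sqrt(46)/3 + 7/3 ≈ 4.5941

f''(x) = 6*x - 14
Second-derivative test at each critical point:
  f''(0.0726) = -13.5647 < 0 → local maximum
  f''(4.5941) = 13.5647 > 0 → local minimum

Critical points: x = 7/3 - sqrt(46)/3 ≈ 0.0726 (local maximum); x = sqrt(46)/3 + 7/3 ≈ 4.5941 (local minimum)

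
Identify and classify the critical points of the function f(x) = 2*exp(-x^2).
f'(x) = -4*x*exp(-x^2)

Solve f'(x) = 0:
  f'(x) = (-4*x)·exp(-x^2) and exp(-x^2) > 0 for every x, so f'(x) = 0 ⇔ -4*x = 0.
  -4*x = 0.
  ⇒ x = 0

f''(x) = 4*(2*x^2 - 1)*exp(-x^2)
Second-derivative test at each critical point:
  f''(0) = -4 < 0 → local maximum

Critical points: x = 0 (local maximum)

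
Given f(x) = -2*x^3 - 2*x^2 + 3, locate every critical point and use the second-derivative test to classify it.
f'(x) = 2*x*(-3*x - 2)

Solve f'(x) = 0:
  Factor: -6*x^2 - 4*x = -2*x*(3*x + 2) = 0.
  ⇒ x = -2/3, 0

f''(x) = -12*x - 4
Second-derivative test at each critical point:
  f''(-2/3) = 4 > 0 → local minimum
  f''(0) = -4 < 0 → local maximum

Critical points: x = -2/3 (local minimum); x = 0 (local maximum)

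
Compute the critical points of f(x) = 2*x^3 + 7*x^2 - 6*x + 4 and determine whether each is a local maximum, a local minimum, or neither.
f'(x) = 6*x^2 + 14*x - 6

Solve f'(x) = 0:
  Factor: 6*x^2 + 14*x - 6 = 2*(3*x^2 + 7*x - 3); 3*x^2 + 7*x - 3 = 0 has no rational roots; quadratic formula: x = (-7 ± √85)/6.
  ⇒ x = -sqrt(85)/6 - 7/6 ≈ -2.7033, -7/6 + sqrt(85)/6 ≈ 0.3699

f''(x) = 12*x + 14
Second-derivative test at each critical point:
  f''(-2.7033) = -18.4391 < 0 → local maximum
  f''(0.3699) = 18.4391 > 0 → local minimum

Critical points: x = -sqrt(85)/6 - 7/6 ≈ -2.7033 (local maximum); x = -7/6 + sqrt(85)/6 ≈ 0.3699 (local minimum)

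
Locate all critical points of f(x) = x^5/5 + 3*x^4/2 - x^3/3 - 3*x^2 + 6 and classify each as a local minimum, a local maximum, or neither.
f'(x) = x*(x^3 + 6*x^2 - x - 6)

Solve f'(x) = 0:
  Factor: x^4 + 6*x^3 - x^2 - 6*x = x*(x - 1)*(x + 1)*(x + 6) = 0.
  ⇒ x = -6, -1, 0, 1

f''(x) = 4*x^3 + 18*x^2 - 2*x - 6
Second-derivative test at each critical point:
  f''(-6) = -210 < 0 → local maximum
  f''(-1) = 10 > 0 → local minimum
  f''(0) = -6 < 0 → local maximum
  f''(1) = 14 > 0 → local minimum

Critical points: x = -6 (local maximum); x = -1 (local minimum); x = 0 (local maximum); x = 1 (local minimum)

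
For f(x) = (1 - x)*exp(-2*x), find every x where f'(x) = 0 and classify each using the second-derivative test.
f'(x) = (2*x - 3)*exp(-2*x)

Solve f'(x) = 0:
  f'(x) = (2*x - 3)·exp(-2*x) and exp(-2*x) > 0 for every x, so f'(x) = 0 ⇔ 2*x - 3 = 0.
  2*x - 3 = 0.
  ⇒ x = 3/2

f''(x) = 4*(2 - x)*exp(-2*x)
Second-derivative test at each critical point:
  f''(3/2) = 0.0996 > 0 → local minimum

Critical points: x = 3/2 (local minimum)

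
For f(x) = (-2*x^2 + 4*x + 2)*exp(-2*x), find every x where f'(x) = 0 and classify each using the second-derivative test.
f'(x) = 4*x*(x - 3)*exp(-2*x)

Solve f'(x) = 0:
  f'(x) = (4*x^2 - 12*x)·exp(-2*x) and exp(-2*x) > 0 for every x, so f'(x) = 0 ⇔ 4*x^2 - 12*x = 0.
  Factor: 4*x^2 - 12*x = 4*x*(x - 3) = 0.
  ⇒ x = 0, 3

f''(x) = 4*(-2*x^2 + 8*x - 3)*exp(-2*x)
Second-derivative test at each critical point:
  f''(0) = -12 < 0 → local maximum
  f''(3) = 0.0297 > 0 → local minimum

Critical points: x = 0 (local maximum); x = 3 (local minimum)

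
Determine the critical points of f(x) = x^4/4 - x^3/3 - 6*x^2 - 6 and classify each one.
f'(x) = x*(x^2 - x - 12)

Solve f'(x) = 0:
  Factor: x^3 - x^2 - 12*x = x*(x - 4)*(x + 3) = 0.
  ⇒ x = -3, 0, 4

f''(x) = 3*x^2 - 2*x - 12
Second-derivative test at each critical point:
  f''(-3) = 21 > 0 → local minimum
  f''(0) = -12 < 0 → local maximum
  f''(4) = 28 > 0 → local minimum

Critical points: x = -3 (local minimum); x = 0 (local maximum); x = 4 (local minimum)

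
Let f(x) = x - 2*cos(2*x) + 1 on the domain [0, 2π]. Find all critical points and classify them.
f'(x) = 4*sin(2*x) + 1

Solve f'(x) = 0 on [0, 2π]:
  f'(x) = 0 ⇔ sin(2*x) = -1/4, i.e. 2*x = arcsin(-1/4) + 2nπ or 2*x = π − arcsin(-1/4) + 2nπ; keep the solutions lying in [0, 2π].
  ⇒ x = asin(1/4)/2 + pi/2 ≈ 1.6971, pi - asin(1/4)/2 ≈ 3.0153, asin(1/4)/2 + 3*pi/2 ≈ 4.8387, -asin(1/4)/2 + 2*pi ≈ 6.1568

f''(x) = 8*cos(2*x)
Second-derivative test at each critical point:
  f''(1.6971) = -7.7460 < 0 → local maximum
  f''(3.0153) = 7.7460 > 0 → local minimum
  f''(4.8387) = -7.7460 < 0 → local maximum
  f''(6.1568) = 7.7460 > 0 → local minimum

Critical points: x = asin(1/4)/2 + pi/2 ≈ 1.6971 (local maximum); x = pi - asin(1/4)/2 ≈ 3.0153 (local minimum); x = asin(1/4)/2 + 3*pi/2 ≈ 4.8387 (local maximum); x = -asin(1/4)/2 + 2*pi ≈ 6.1568 (local minimum)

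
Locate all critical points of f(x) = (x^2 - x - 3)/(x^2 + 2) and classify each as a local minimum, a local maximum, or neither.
f'(x) = (x^2 + 10*x - 2)/(x^4 + 4*x^2 + 4)

Solve f'(x) = 0:
  f'(x) = (x^2 + 10*x - 2)/(x^2 + 2)^2; the denominator is positive wherever f is defined, so f'(x) = 0 ⇔ x^2 + 10*x - 2 = 0.
  x^2 + 10*x - 2 = 0 has no rational roots; quadratic formula: x = (-10 ± √108)/2.
  ⇒ x = -3*sqrt(3) - 5 ≈ -10.1962, -5 + 3*sqrt(3) ≈ 0.1962

f''(x) = 2*(-x^3 - 15*x^2 + 6*x + 10)/(x^6 + 6*x^4 + 12*x^2 + 8)
Second-derivative test at each critical point:
  f''(-10.1962) = -0.0009 < 0 → local maximum
  f''(0.1962) = 2.5009 > 0 → local minimum

Critical points: x = -3*sqrt(3) - 5 ≈ -10.1962 (local maximum); x = -5 + 3*sqrt(3) ≈ 0.1962 (local minimum)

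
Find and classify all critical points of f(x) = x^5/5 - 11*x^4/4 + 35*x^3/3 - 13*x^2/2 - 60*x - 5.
f'(x) = x^4 - 11*x^3 + 35*x^2 - 13*x - 60

Solve f'(x) = 0:
  Factor: x^4 - 11*x^3 + 35*x^2 - 13*x - 60 = (x - 5)*(x - 4)*(x - 3)*(x + 1) = 0.
  ⇒ x = -1, 3, 4, 5

f''(x) = 4*x^3 - 33*x^2 + 70*x - 13
Second-derivative test at each critical point:
  f''(-1) = -120 < 0 → local maximum
  f''(3) = 8 > 0 → local minimum
  f''(4) = -5 < 0 → local maximum
  f''(5) = 12 > 0 → local minimum

Critical points: x = -1 (local maximum); x = 3 (local minimum); x = 4 (local maximum); x = 5 (local minimum)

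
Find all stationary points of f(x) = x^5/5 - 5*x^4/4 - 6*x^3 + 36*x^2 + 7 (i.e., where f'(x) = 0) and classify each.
f'(x) = x*(x^3 - 5*x^2 - 18*x + 72)

Solve f'(x) = 0:
  Factor: x^4 - 5*x^3 - 18*x^2 + 72*x = x*(x - 6)*(x - 3)*(x + 4) = 0.
  ⇒ x = -4, 0, 3, 6

f''(x) = 4*x^3 - 15*x^2 - 36*x + 72
Second-derivative test at each critical point:
  f''(-4) = -280 < 0 → local maximum
  f''(0) = 72 > 0 → local minimum
  f''(3) = -63 < 0 → local maximum
  f''(6) = 180 > 0 → local minimum

Critical points: x = -4 (local maximum); x = 0 (local minimum); x = 3 (local maximum); x = 6 (local minimum)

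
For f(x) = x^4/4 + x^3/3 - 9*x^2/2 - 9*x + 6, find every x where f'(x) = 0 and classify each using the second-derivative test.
f'(x) = x^3 + x^2 - 9*x - 9

Solve f'(x) = 0:
  Factor: x^3 + x^2 - 9*x - 9 = (x - 3)*(x + 1)*(x + 3) = 0.
  ⇒ x = -3, -1, 3

f''(x) = 3*x^2 + 2*x - 9
Second-derivative test at each critical point:
  f''(-3) = 12 > 0 → local minimum
  f''(-1) = -8 < 0 → local maximum
  f''(3) = 24 > 0 → local minimum

Critical points: x = -3 (local minimum); x = -1 (local maximum); x = 3 (local minimum)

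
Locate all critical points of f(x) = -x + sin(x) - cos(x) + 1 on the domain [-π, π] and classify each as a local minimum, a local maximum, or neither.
f'(x) = sin(x) + cos(x) - 1

Solve f'(x) = 0 on [-π, π]:
  f'(x) = 0 ⇔ sin(x) + cos(x) = 1. Write the left side as R·cos(x + φ) with R = √(1² + (-1)²) = sqrt(2), cos φ = sqrt(2)/2, sin φ = -sqrt(2)/2; then cos(x + φ) = sqrt(2)/2. Solve for x and keep the solutions lying in [-π, π].
  ⇒ x = 0, pi/2 ≈ 1.5708

f''(x) = -sin(x) + cos(x)
Second-derivative test at each critical point:
  f''(0) = 1 > 0 → local minimum
  f''(1.5708) = -1 < 0 → local maximum

Critical points: x = 0 (local minimum); x = pi/2 ≈ 1.5708 (local maximum)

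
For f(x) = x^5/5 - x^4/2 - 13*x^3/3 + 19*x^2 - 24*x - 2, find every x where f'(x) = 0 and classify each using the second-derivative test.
f'(x) = x^4 - 2*x^3 - 13*x^2 + 38*x - 24

Solve f'(x) = 0:
  Factor: x^4 - 2*x^3 - 13*x^2 + 38*x - 24 = (x - 3)*(x - 2)*(x - 1)*(x + 4) = 0.
  ⇒ x = -4, 1, 2, 3

f''(x) = 4*x^3 - 6*x^2 - 26*x + 38
Second-derivative test at each critical point:
  f''(-4) = -210 < 0 → local maximum
  f''(1) = 10 > 0 → local minimum
  f''(2) = -6 < 0 → local maximum
  f''(3) = 14 > 0 → local minimum

Critical points: x = -4 (local maximum); x = 1 (local minimum); x = 2 (local maximum); x = 3 (local minimum)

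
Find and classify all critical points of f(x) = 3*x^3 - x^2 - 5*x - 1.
f'(x) = 9*x^2 - 2*x - 5

Solve f'(x) = 0:
  9*x^2 - 2*x - 5 = 0 has no rational roots; quadratic formula: x = (2 ± √184)/18.
  ⇒ x = 1/9 - sqrt(46)/9 ≈ -0.6425, 1/9 + sqrt(46)/9 ≈ 0.8647

f''(x) = 18*x - 2
Second-derivative test at each critical point:
  f''(-0.6425) = -13.5647 < 0 → local maximum
  f''(0.8647) = 13.5647 > 0 → local minimum

Critical points: x = 1/9 - sqrt(46)/9 ≈ -0.6425 (local maximum); x = 1/9 + sqrt(46)/9 ≈ 0.8647 (local minimum)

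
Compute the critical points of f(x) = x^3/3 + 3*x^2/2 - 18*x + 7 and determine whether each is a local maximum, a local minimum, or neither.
f'(x) = x^2 + 3*x - 18

Solve f'(x) = 0:
  Factor: x^2 + 3*x - 18 = (x - 3)*(x + 6) = 0.
  ⇒ x = -6, 3

f''(x) = 2*x + 3
Second-derivative test at each critical point:
  f''(-6) = -9 < 0 → local maximum
  f''(3) = 9 > 0 → local minimum

Critical points: x = -6 (local maximum); x = 3 (local minimum)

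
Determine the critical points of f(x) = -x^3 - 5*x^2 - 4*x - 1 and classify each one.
f'(x) = -3*x^2 - 10*x - 4

Solve f'(x) = 0:
  3*x^2 + 10*x + 4 = 0 has no rational roots; quadratic formula: x = (-10 ± √52)/6.
  ⇒ x = -5/3 - sqrt(13)/3 ≈ -2.8685, -5/3 + sqrt(13)/3 ≈ -0.4648

f''(x) = -6*x - 10
Second-derivative test at each critical point:
  f''(-2.8685) = 7.2111 > 0 → local minimum
  f''(-0.4648) = -7.2111 < 0 → local maximum

Critical points: x = -5/3 - sqrt(13)/3 ≈ -2.8685 (local minimum); x = -5/3 + sqrt(13)/3 ≈ -0.4648 (local maximum)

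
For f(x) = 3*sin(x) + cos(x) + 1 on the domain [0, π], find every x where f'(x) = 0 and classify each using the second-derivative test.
f'(x) = -sin(x) + 3*cos(x)

Solve f'(x) = 0 on [0, π]:
  f'(x) = 0 ⇔ 3*cos(x) = sin(x) ⇔ tan(x) = 3, i.e. x = arctan(3) + nπ; keep the solutions lying in [0, π].
  ⇒ x = atan(3) ≈ 1.2490

f''(x) = -3*sin(x) - cos(x)
Second-derivative test at each critical point:
  f''(1.2490) = -3.1623 < 0 → local maximum

Critical points: x = atan(3) ≈ 1.2490 (local maximum)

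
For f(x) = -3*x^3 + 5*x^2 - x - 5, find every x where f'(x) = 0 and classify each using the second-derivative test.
f'(x) = -9*x^2 + 10*x - 1

Solve f'(x) = 0:
  Factor: -9*x^2 + 10*x - 1 = -(x - 1)*(9*x - 1) = 0.
  ⇒ x = 1/9, 1

f''(x) = 10 - 18*x
Second-derivative test at each critical point:
  f''(1/9) = 8 > 0 → local minimum
  f''(1) = -8 < 0 → local maximum

Critical points: x = 1/9 (local minimum); x = 1 (local maximum)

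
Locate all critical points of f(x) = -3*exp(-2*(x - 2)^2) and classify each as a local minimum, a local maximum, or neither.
f'(x) = 12*(x - 2)*exp(-2*(x - 2)^2)

Solve f'(x) = 0:
  f'(x) = (12*x - 24)·exp(-2*(x - 2)^2) and exp(-2*(x - 2)^2) > 0 for every x, so f'(x) = 0 ⇔ 12*x - 24 = 0.
  Factor: 12*x - 24 = 12*(x - 2) = 0.
  ⇒ x = 2

f''(x) = 12*(1 - 4*(x - 2)^2)*exp(-2*(x - 2)^2)
Second-derivative test at each critical point:
  f''(2) = 12 > 0 → local minimum

Critical points: x = 2 (local minimum)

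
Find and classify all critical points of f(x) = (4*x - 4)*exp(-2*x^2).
f'(x) = 4*(-4*x*(x - 1) + 1)*exp(-2*x^2)

Solve f'(x) = 0:
  f'(x) = (-16*x^2 + 16*x + 4)·exp(-2*x^2) and exp(-2*x^2) > 0 for every x, so f'(x) = 0 ⇔ -16*x^2 + 16*x + 4 = 0.
  Factor: -16*x^2 + 16*x + 4 = -4*(4*x^2 - 4*x - 1); 4*x^2 - 4*x - 1 = 0 has no rational roots; quadratic formula: x = (4 ± √32)/8.
  ⇒ x = 1/2 - sqrt(2)/2 ≈ -0.2071, 1/2 + sqrt(2)/2 ≈ 1.2071

f''(x) = 16*(4*x^2*(x - 1) - 3*x + 1)*exp(-2*x^2)
Second-derivative test at each critical point:
  f''(-0.2071) = 20.7672 > 0 → local minimum
  f''(1.2071) = -1.2275 < 0 → local maximum

Critical points: x = 1/2 - sqrt(2)/2 ≈ -0.2071 (local minimum); x = 1/2 + sqrt(2)/2 ≈ 1.2071 (local maximum)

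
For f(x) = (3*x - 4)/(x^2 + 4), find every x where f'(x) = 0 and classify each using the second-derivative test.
f'(x) = (-3*x^2 + 8*x + 12)/(x^4 + 8*x^2 + 16)

Solve f'(x) = 0:
  f'(x) = -(3*x^2 - 8*x - 12)/(x^2 + 4)^2; the denominator is positive wherever f is defined, so f'(x) = 0 ⇔ -3*x^2 + 8*x + 12 = 0.
  3*x^2 - 8*x - 12 = 0 has no rational roots; quadratic formula: x = (8 ± √208)/6.
  ⇒ x = 4/3 - 2*sqrt(13)/3 ≈ -1.0704, 4/3 + 2*sqrt(13)/3 ≈ 3.7370

f''(x) = 2*(4*x^2*(3*x - 4) + (4 - 9*x)*(x^2 + 4))/(x^2 + 4)^3
Second-derivative test at each critical point:
  f''(-1.0704) = 0.5447 > 0 → local minimum
  f''(3.7370) = -0.0447 < 0 → local maximum

Critical points: x = 4/3 - 2*sqrt(13)/3 ≈ -1.0704 (local minimum); x = 4/3 + 2*sqrt(13)/3 ≈ 3.7370 (local maximum)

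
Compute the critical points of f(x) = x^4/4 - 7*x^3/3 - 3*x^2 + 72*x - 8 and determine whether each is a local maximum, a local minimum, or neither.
f'(x) = x^3 - 7*x^2 - 6*x + 72

Solve f'(x) = 0:
  Factor: x^3 - 7*x^2 - 6*x + 72 = (x - 6)*(x - 4)*(x + 3) = 0.
  ⇒ x = -3, 4, 6

f''(x) = 3*x^2 - 14*x - 6
Second-derivative test at each critical point:
  f''(-3) = 63 > 0 → local minimum
  f''(4) = -14 < 0 → local maximum
  f''(6) = 18 > 0 → local minimum

Critical points: x = -3 (local minimum); x = 4 (local maximum); x = 6 (local minimum)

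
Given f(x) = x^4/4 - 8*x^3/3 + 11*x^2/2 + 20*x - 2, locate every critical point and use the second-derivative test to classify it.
f'(x) = x^3 - 8*x^2 + 11*x + 20

Solve f'(x) = 0:
  Factor: x^3 - 8*x^2 + 11*x + 20 = (x - 5)*(x - 4)*(x + 1) = 0.
  ⇒ x = -1, 4, 5

f''(x) = 3*x^2 - 16*x + 11
Second-derivative test at each critical point:
  f''(-1) = 30 > 0 → local minimum
  f''(4) = -5 < 0 → local maximum
  f''(5) = 6 > 0 → local minimum

Critical points: x = -1 (local minimum); x = 4 (local maximum); x = 5 (local minimum)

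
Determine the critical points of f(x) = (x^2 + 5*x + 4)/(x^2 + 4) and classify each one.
f'(x) = 5*(4 - x^2)/(x^4 + 8*x^2 + 16)

Solve f'(x) = 0:
  f'(x) = -5*(x - 2)*(x + 2)/(x^2 + 4)^2; the denominator is positive wherever f is defined, so f'(x) = 0 ⇔ 20 - 5*x^2 = 0.
  Factor: 20 - 5*x^2 = -5*(x - 2)*(x + 2) = 0.
  ⇒ x = -2, 2

f''(x) = 10*x*(x^2 - 12)/(x^6 + 12*x^4 + 48*x^2 + 64)
Second-derivative test at each critical point:
  f''(-2) = 5/16 > 0 → local minimum
  f''(2) = -5/16 < 0 → local maximum

Critical points: x = -2 (local minimum); x = 2 (local maximum)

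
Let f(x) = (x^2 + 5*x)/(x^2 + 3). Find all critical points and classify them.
f'(x) = (-5*x^2 + 6*x + 15)/(x^4 + 6*x^2 + 9)

Solve f'(x) = 0:
  f'(x) = -(5*x^2 - 6*x - 15)/(x^2 + 3)^2; the denominator is positive wherever f is defined, so f'(x) = 0 ⇔ -5*x^2 + 6*x + 15 = 0.
  5*x^2 - 6*x - 15 = 0 has no rational roots; quadratic formula: x = (6 ± √336)/10.
  ⇒ x = 3/5 - 2*sqrt(21)/5 ≈ -1.2330, 3/5 + 2*sqrt(21)/5 ≈ 2.4330

f''(x) = 2*(5*x^3 - 9*x^2 - 45*x + 9)/(x^6 + 9*x^4 + 27*x^2 + 27)
Second-derivative test at each critical point:
  f''(-1.2330) = 0.8971 > 0 → local minimum
  f''(2.4330) = -0.2304 < 0 → local maximum

Critical points: x = 3/5 - 2*sqrt(21)/5 ≈ -1.2330 (local minimum); x = 3/5 + 2*sqrt(21)/5 ≈ 2.4330 (local maximum)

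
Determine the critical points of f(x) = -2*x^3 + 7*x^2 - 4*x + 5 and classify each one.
f'(x) = -6*x^2 + 14*x - 4

Solve f'(x) = 0:
  Factor: -6*x^2 + 14*x - 4 = -2*(x - 2)*(3*x - 1) = 0.
  ⇒ x = 1/3, 2

f''(x) = 14 - 12*x
Second-derivative test at each critical point:
  f''(1/3) = 10 > 0 → local minimum
  f''(2) = -10 < 0 → local maximum

Critical points: x = 1/3 (local minimum); x = 2 (local maximum)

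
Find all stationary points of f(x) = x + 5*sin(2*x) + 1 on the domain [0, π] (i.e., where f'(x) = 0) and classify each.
f'(x) = 10*cos(2*x) + 1

Solve f'(x) = 0 on [0, π]:
  f'(x) = 0 ⇔ cos(2*x) = -1/10, i.e. 2*x = ±arccos(-1/10) + 2nπ; keep the solutions lying in [0, π].
  ⇒ x = acos(-1/10)/2 ≈ 0.8355, pi - acos(-1/10)/2 ≈ 2.3061

f''(x) = -20*sin(2*x)
Second-derivative test at each critical point:
  f''(0.8355) = -19.8997 < 0 → local maximum
  f''(2.3061) = 19.8997 > 0 → local minimum

Critical points: x = acos(-1/10)/2 ≈ 0.8355 (local maximum); x = pi - acos(-1/10)/2 ≈ 2.3061 (local minimum)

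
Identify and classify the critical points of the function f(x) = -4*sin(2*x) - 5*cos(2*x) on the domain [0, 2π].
f'(x) = 10*sin(2*x) - 8*cos(2*x)

Solve f'(x) = 0 on [0, 2π]:
  f'(x) = 0 ⇔ -4*cos(2*x) = -5*sin(2*x) ⇔ tan(2*x) = 4/5, i.e. 2*x = arctan(4/5) + nπ; keep the solutions lying in [0, 2π].
  ⇒ x = atan(4/5)/2 ≈ 0.3374, atan(4/5)/2 + pi/2 ≈ 1.9082, atan(4/5)/2 + pi ≈ 3.4790, atan(4/5)/2 + 3*pi/2 ≈ 5.0498

f''(x) = 16*sin(2*x) + 20*cos(2*x)
Second-derivative test at each critical point:
  f''(0.3374) = 25.6125 > 0 → local minimum
  f''(1.9082) = -25.6125 < 0 → local maximum
  f''(3.4790) = 25.6125 > 0 → local minimum
  f''(5.0498) = -25.6125 < 0 → local maximum

Critical points: x = atan(4/5)/2 ≈ 0.3374 (local minimum); x = atan(4/5)/2 + pi/2 ≈ 1.9082 (local maximum); x = atan(4/5)/2 + pi ≈ 3.4790 (local minimum); x = atan(4/5)/2 + 3*pi/2 ≈ 5.0498 (local maximum)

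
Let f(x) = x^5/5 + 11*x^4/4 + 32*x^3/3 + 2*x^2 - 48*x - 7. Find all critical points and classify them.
f'(x) = x^4 + 11*x^3 + 32*x^2 + 4*x - 48

Solve f'(x) = 0:
  Factor: x^4 + 11*x^3 + 32*x^2 + 4*x - 48 = (x - 1)*(x + 2)*(x + 4)*(x + 6) = 0.
  ⇒ x = -6, -4, -2, 1

f''(x) = 4*x^3 + 33*x^2 + 64*x + 4
Second-derivative test at each critical point:
  f''(-6) = -56 < 0 → local maximum
  f''(-4) = 20 > 0 → local minimum
  f''(-2) = -24 < 0 → local maximum
  f''(1) = 105 > 0 → local minimum

Critical points: x = -6 (local maximum); x = -4 (local minimum); x = -2 (local maximum); x = 1 (local minimum)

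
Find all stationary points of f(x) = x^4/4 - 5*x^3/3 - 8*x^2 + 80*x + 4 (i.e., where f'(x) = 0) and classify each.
f'(x) = x^3 - 5*x^2 - 16*x + 80

Solve f'(x) = 0:
  Factor: x^3 - 5*x^2 - 16*x + 80 = (x - 5)*(x - 4)*(x + 4) = 0.
  ⇒ x = -4, 4, 5

f''(x) = 3*x^2 - 10*x - 16
Second-derivative test at each critical point:
  f''(-4) = 72 > 0 → local minimum
  f''(4) = -8 < 0 → local maximum
  f''(5) = 9 > 0 → local minimum

Critical points: x = -4 (local minimum); x = 4 (local maximum); x = 5 (local minimum)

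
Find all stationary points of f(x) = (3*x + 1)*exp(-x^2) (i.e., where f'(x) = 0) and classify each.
f'(x) = (-2*x*(3*x + 1) + 3)*exp(-x^2)

Solve f'(x) = 0:
  f'(x) = (-6*x^2 - 2*x + 3)·exp(-x^2) and exp(-x^2) > 0 for every x, so f'(x) = 0 ⇔ -6*x^2 - 2*x + 3 = 0.
  6*x^2 + 2*x - 3 = 0 has no rational roots; quadratic formula: x = (-2 ± √76)/12.
  ⇒ x = -sqrt(19)/6 - 1/6 ≈ -0.8931, -1/6 + sqrt(19)/6 ≈ 0.5598

f''(x) = 2*(2*x^2*(3*x + 1) - 9*x - 1)*exp(-x^2)
Second-derivative test at each critical point:
  f''(-0.8931) = 3.9261 > 0 → local minimum
  f''(0.5598) = -6.3724 < 0 → local maximum

Critical points: x = -sqrt(19)/6 - 1/6 ≈ -0.8931 (local minimum); x = -1/6 + sqrt(19)/6 ≈ 0.5598 (local maximum)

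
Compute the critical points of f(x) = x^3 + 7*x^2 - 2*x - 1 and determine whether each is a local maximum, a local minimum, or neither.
f'(x) = 3*x^2 + 14*x - 2

Solve f'(x) = 0:
  3*x^2 + 14*x - 2 = 0 has no rational roots; quadratic formula: x = (-14 ± √220)/6.
  ⇒ x = -sqrt(55)/3 - 7/3 ≈ -4.8054, -7/3 + sqrt(55)/3 ≈ 0.1387

f''(x) = 6*x + 14
Second-derivative test at each critical point:
  f''(-4.8054) = -14.8324 < 0 → local maximum
  f''(0.1387) = 14.8324 > 0 → local minimum

Critical points: x = -sqrt(55)/3 - 7/3 ≈ -4.8054 (local maximum); x = -7/3 + sqrt(55)/3 ≈ 0.1387 (local minimum)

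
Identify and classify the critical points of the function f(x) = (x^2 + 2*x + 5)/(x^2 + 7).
f'(x) = 2*(-x^2 + 2*x + 7)/(x^4 + 14*x^2 + 49)

Solve f'(x) = 0:
  f'(x) = -2*(x^2 - 2*x - 7)/(x^2 + 7)^2; the denominator is positive wherever f is defined, so f'(x) = 0 ⇔ -2*x^2 + 4*x + 14 = 0.
  Factor: -2*x^2 + 4*x + 14 = -2*(x^2 - 2*x - 7); x^2 - 2*x - 7 = 0 has no rational roots; quadratic formula: x = (2 ± √32)/2.
  ⇒ x = 1 - 2*sqrt(2) ≈ -1.8284, 1 + 2*sqrt(2) ≈ 3.8284

f''(x) = 4*(x^3 - 3*x^2 - 21*x + 7)/(x^6 + 21*x^4 + 147*x^2 + 343)
Second-derivative test at each critical point:
  f''(-1.8284) = 0.1058 > 0 → local minimum
  f''(3.8284) = -0.0241 < 0 → local maximum

Critical points: x = 1 - 2*sqrt(2) ≈ -1.8284 (local minimum); x = 1 + 2*sqrt(2) ≈ 3.8284 (local maximum)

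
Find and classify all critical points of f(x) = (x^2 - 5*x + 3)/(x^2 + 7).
f'(x) = (5*x^2 + 8*x - 35)/(x^4 + 14*x^2 + 49)

Solve f'(x) = 0:
  f'(x) = (5*x^2 + 8*x - 35)/(x^2 + 7)^2; the denominator is positive wherever f is defined, so f'(x) = 0 ⇔ 5*x^2 + 8*x - 35 = 0.
  5*x^2 + 8*x - 35 = 0 has no rational roots; quadratic formula: x = (-8 ± √764)/10.
  ⇒ x = -sqrt(191)/5 - 4/5 ≈ -3.5641, -4/5 + sqrt(191)/5 ≈ 1.9641

f''(x) = 2*(-5*x^3 - 12*x^2 + 105*x + 28)/(x^6 + 21*x^4 + 147*x^2 + 343)
Second-derivative test at each critical point:
  f''(-3.5641) = -0.0712 < 0 → local maximum
  f''(1.9641) = 0.2345 > 0 → local minimum

Critical points: x = -sqrt(191)/5 - 4/5 ≈ -3.5641 (local maximum); x = -4/5 + sqrt(191)/5 ≈ 1.9641 (local minimum)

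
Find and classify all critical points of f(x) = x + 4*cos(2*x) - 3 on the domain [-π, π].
f'(x) = 1 - 8*sin(2*x)

Solve f'(x) = 0 on [-π, π]:
  f'(x) = 0 ⇔ sin(2*x) = 1/8, i.e. 2*x = arcsin(1/8) + 2nπ or 2*x = π − arcsin(1/8) + 2nπ; keep the solutions lying in [-π, π].
  ⇒ x = -pi + asin(1/8)/2 ≈ -3.0789, -pi/2 - asin(1/8)/2 ≈ -1.6335, asin(1/8)/2 ≈ 0.0627, -asin(1/8)/2 + pi/2 ≈ 1.5081

f''(x) = -16*cos(2*x)
Second-derivative test at each critical point:
  f''(-3.0789) = -15.8745 < 0 → local maximum
  f''(-1.6335) = 15.8745 > 0 → local minimum
  f''(0.0627) = -15.8745 < 0 → local maximum
  f''(1.5081) = 15.8745 > 0 → local minimum

Critical points: x = -pi + asin(1/8)/2 ≈ -3.0789 (local maximum); x = -pi/2 - asin(1/8)/2 ≈ -1.6335 (local minimum); x = asin(1/8)/2 ≈ 0.0627 (local maximum); x = -asin(1/8)/2 + pi/2 ≈ 1.5081 (local minimum)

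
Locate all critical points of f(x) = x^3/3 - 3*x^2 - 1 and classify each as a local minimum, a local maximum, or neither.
f'(x) = x*(x - 6)

Solve f'(x) = 0:
  Factor: x^2 - 6*x = x*(x - 6) = 0.
  ⇒ x = 0, 6

f''(x) = 2*x - 6
Second-derivative test at each critical point:
  f''(0) = -6 < 0 → local maximum
  f''(6) = 6 > 0 → local minimum

Critical points: x = 0 (local maximum); x = 6 (local minimum)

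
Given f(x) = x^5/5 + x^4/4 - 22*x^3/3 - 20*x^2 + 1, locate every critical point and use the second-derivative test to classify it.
f'(x) = x*(x^3 + x^2 - 22*x - 40)

Solve f'(x) = 0:
  Factor: x^4 + x^3 - 22*x^2 - 40*x = x*(x - 5)*(x + 2)*(x + 4) = 0.
  ⇒ x = -4, -2, 0, 5

f''(x) = 4*x^3 + 3*x^2 - 44*x - 40
Second-derivative test at each critical point:
  f''(-4) = -72 < 0 → local maximum
  f''(-2) = 28 > 0 → local minimum
  f''(0) = -40 < 0 → local maximum
  f''(5) = 315 > 0 → local minimum

Critical points: x = -4 (local maximum); x = -2 (local minimum); x = 0 (local maximum); x = 5 (local minimum)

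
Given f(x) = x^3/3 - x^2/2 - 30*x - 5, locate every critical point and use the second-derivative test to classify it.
f'(x) = x^2 - x - 30

Solve f'(x) = 0:
  Factor: x^2 - x - 30 = (x - 6)*(x + 5) = 0.
  ⇒ x = -5, 6

f''(x) = 2*x - 1
Second-derivative test at each critical point:
  f''(-5) = -11 < 0 → local maximum
  f''(6) = 11 > 0 → local minimum

Critical points: x = -5 (local maximum); x = 6 (local minimum)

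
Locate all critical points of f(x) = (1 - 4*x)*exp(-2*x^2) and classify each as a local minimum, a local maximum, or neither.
f'(x) = 4*(x*(4*x - 1) - 1)*exp(-2*x^2)

Solve f'(x) = 0:
  f'(x) = (16*x^2 - 4*x - 4)·exp(-2*x^2) and exp(-2*x^2) > 0 for every x, so f'(x) = 0 ⇔ 16*x^2 - 4*x - 4 = 0.
  Factor: 16*x^2 - 4*x - 4 = 4*(4*x^2 - x - 1); 4*x^2 - x - 1 = 0 has no rational roots; quadratic formula: x = (1 ± √17)/8.
  ⇒ x = 1/8 - sqrt(17)/8 ≈ -0.3904, 1/8 + sqrt(17)/8 ≈ 0.6404

f''(x) = 4*(4*x^2*(1 - 4*x) + 12*x - 1)*exp(-2*x^2)
Second-derivative test at each critical point:
  f''(-0.3904) = -12.1593 < 0 → local maximum
  f''(0.6404) = 7.2624 > 0 → local minimum

Critical points: x = 1/8 - sqrt(17)/8 ≈ -0.3904 (local maximum); x = 1/8 + sqrt(17)/8 ≈ 0.6404 (local minimum)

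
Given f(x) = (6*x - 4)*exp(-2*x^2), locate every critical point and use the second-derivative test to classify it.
f'(x) = 2*(-4*x*(3*x - 2) + 3)*exp(-2*x^2)

Solve f'(x) = 0:
  f'(x) = (-24*x^2 + 16*x + 6)·exp(-2*x^2) and exp(-2*x^2) > 0 for every x, so f'(x) = 0 ⇔ -24*x^2 + 16*x + 6 = 0.
  Factor: -24*x^2 + 16*x + 6 = -2*(12*x^2 - 8*x - 3); 12*x^2 - 8*x - 3 = 0 has no rational roots; quadratic formula: x = (8 ± √208)/24.
  ⇒ x = 1/3 - sqrt(13)/6 ≈ -0.2676, 1/3 + sqrt(13)/6 ≈ 0.9343

f''(x) = 8*(4*x^2*(3*x - 2) - 9*x + 2)*exp(-2*x^2)
Second-derivative test at each critical point:
  f''(-0.2676) = 24.9957 > 0 → local minimum
  f''(0.9343) = -5.0341 < 0 → local maximum

Critical points: x = 1/3 - sqrt(13)/6 ≈ -0.2676 (local minimum); x = 1/3 + sqrt(13)/6 ≈ 0.9343 (local maximum)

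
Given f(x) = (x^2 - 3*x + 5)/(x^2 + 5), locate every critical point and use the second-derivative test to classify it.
f'(x) = 3*(x^2 - 5)/(x^4 + 10*x^2 + 25)

Solve f'(x) = 0:
  f'(x) = 3*(x^2 - 5)/(x^2 + 5)^2; the denominator is positive wherever f is defined, so f'(x) = 0 ⇔ 3*x^2 - 15 = 0.
  Factor: 3*x^2 - 15 = 3*(x^2 - 5); x^2 - 5 = 0 has no rational roots; quadratic formula: x = (0 ± √20)/2.
  ⇒ x = -sqrt(5) ≈ -2.2361, sqrt(5) ≈ 2.2361

f''(x) = 6*x*(15 - x^2)/(x^6 + 15*x^4 + 75*x^2 + 125)
Second-derivative test at each critical point:
  f''(-2.2361) = -0.1342 < 0 → local maximum
  f''(2.2361) = 0.1342 > 0 → local minimum

Critical points: x = -sqrt(5) ≈ -2.2361 (local maximum); x = sqrt(5) ≈ 2.2361 (local minimum)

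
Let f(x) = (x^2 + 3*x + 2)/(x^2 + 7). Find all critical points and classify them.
f'(x) = (-3*x^2 + 10*x + 21)/(x^4 + 14*x^2 + 49)

Solve f'(x) = 0:
  f'(x) = -(3*x^2 - 10*x - 21)/(x^2 + 7)^2; the denominator is positive wherever f is defined, so f'(x) = 0 ⇔ -3*x^2 + 10*x + 21 = 0.
  3*x^2 - 10*x - 21 = 0 has no rational roots; quadratic formula: x = (10 ± √352)/6.
  ⇒ x = 5/3 - 2*sqrt(22)/3 ≈ -1.4603, 5/3 + 2*sqrt(22)/3 ≈ 4.7936

f''(x) = 2*(3*x^3 - 15*x^2 - 63*x + 35)/(x^6 + 21*x^4 + 147*x^2 + 343)
Second-derivative test at each critical point:
  f''(-1.4603) = 0.2250 > 0 → local minimum
  f''(4.7936) = -0.0209 < 0 → local maximum

Critical points: x = 5/3 - 2*sqrt(22)/3 ≈ -1.4603 (local minimum); x = 5/3 + 2*sqrt(22)/3 ≈ 4.7936 (local maximum)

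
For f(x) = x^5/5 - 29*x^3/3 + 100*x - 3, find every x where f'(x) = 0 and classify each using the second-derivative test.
f'(x) = x^4 - 29*x^2 + 100

Solve f'(x) = 0:
  Factor: x^4 - 29*x^2 + 100 = (x - 5)*(x - 2)*(x + 2)*(x + 5) = 0.
  ⇒ x = -5, -2, 2, 5

f''(x) = 4*x^3 - 58*x
Second-derivative test at each critical point:
  f''(-5) = -210 < 0 → local maximum
  f''(-2) = 84 > 0 → local minimum
  f''(2) = -84 < 0 → local maximum
  f''(5) = 210 > 0 → local minimum

Critical points: x = -5 (local maximum); x = -2 (local minimum); x = 2 (local maximum); x = 5 (local minimum)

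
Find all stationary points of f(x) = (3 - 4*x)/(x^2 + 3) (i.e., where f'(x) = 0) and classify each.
f'(x) = 2*(2*x^2 - 3*x - 6)/(x^4 + 6*x^2 + 9)

Solve f'(x) = 0:
  f'(x) = 2*(2*x^2 - 3*x - 6)/(x^2 + 3)^2; the denominator is positive wherever f is defined, so f'(x) = 0 ⇔ 4*x^2 - 6*x - 12 = 0.
  Factor: 4*x^2 - 6*x - 12 = 2*(2*x^2 - 3*x - 6); 2*x^2 - 3*x - 6 = 0 has no rational roots; quadratic formula: x = (3 ± √57)/4.
  ⇒ x = 3/4 - sqrt(57)/4 ≈ -1.1375, 3/4 + sqrt(57)/4 ≈ 2.6375

f''(x) = 2*(4*x^2*(3 - 4*x) + 3*(4*x - 1)*(x^2 + 3))/(x^2 + 3)^3
Second-derivative test at each critical point:
  f''(-1.1375) = -0.8190 < 0 → local maximum
  f''(2.6375) = 0.1523 > 0 → local minimum

Critical points: x = 3/4 - sqrt(57)/4 ≈ -1.1375 (local maximum); x = 3/4 + sqrt(57)/4 ≈ 2.6375 (local minimum)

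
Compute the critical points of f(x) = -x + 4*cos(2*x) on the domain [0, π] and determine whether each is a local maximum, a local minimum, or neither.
f'(x) = -8*sin(2*x) - 1

Solve f'(x) = 0 on [0, π]:
  f'(x) = 0 ⇔ sin(2*x) = -1/8, i.e. 2*x = arcsin(-1/8) + 2nπ or 2*x = π − arcsin(-1/8) + 2nπ; keep the solutions lying in [0, π].
  ⇒ x = asin(1/8)/2 + pi/2 ≈ 1.6335, pi - asin(1/8)/2 ≈ 3.0789

f''(x) = -16*cos(2*x)
Second-derivative test at each critical point:
  f''(1.6335) = 15.8745 > 0 → local minimum
  f''(3.0789) = -15.8745 < 0 → local maximum

Critical points: x = asin(1/8)/2 + pi/2 ≈ 1.6335 (local minimum); x = pi - asin(1/8)/2 ≈ 3.0789 (local maximum)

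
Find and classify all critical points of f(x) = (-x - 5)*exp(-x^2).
f'(x) = (2*x*(x + 5) - 1)*exp(-x^2)

Solve f'(x) = 0:
  f'(x) = (2*x^2 + 10*x - 1)·exp(-x^2) and exp(-x^2) > 0 for every x, so f'(x) = 0 ⇔ 2*x^2 + 10*x - 1 = 0.
  2*x^2 + 10*x - 1 = 0 has no rational roots; quadratic formula: x = (-10 ± √108)/4.
  ⇒ x = -3*sqrt(3)/2 - 5/2 ≈ -5.0981, -5/2 + 3*sqrt(3)/2 ≈ 0.0981

f''(x) = 2*(-2*x^2*(x + 5) + 3*x + 5)*exp(-x^2)
Second-derivative test at each critical point:
  f''(-5.0981) = -5.361e-11 < 0 → local maximum
  f''(0.0981) = 10.2928 > 0 → local minimum

Critical points: x = -3*sqrt(3)/2 - 5/2 ≈ -5.0981 (local maximum); x = -5/2 + 3*sqrt(3)/2 ≈ 0.0981 (local minimum)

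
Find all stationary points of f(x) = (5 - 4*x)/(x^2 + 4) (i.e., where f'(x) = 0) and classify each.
f'(x) = 2*(2*x^2 - 5*x - 8)/(x^4 + 8*x^2 + 16)

Solve f'(x) = 0:
  f'(x) = 2*(2*x^2 - 5*x - 8)/(x^2 + 4)^2; the denominator is positive wherever f is defined, so f'(x) = 0 ⇔ 4*x^2 - 10*x - 16 = 0.
  Factor: 4*x^2 - 10*x - 16 = 2*(2*x^2 - 5*x - 8); 2*x^2 - 5*x - 8 = 0 has no rational roots; quadratic formula: x = (5 ± √89)/4.
  ⇒ x = 5/4 - sqrt(89)/4 ≈ -1.1085, 5/4 + sqrt(89)/4 ≈ 3.6085

f''(x) = 2*(4*x^2*(5 - 4*x) + (12*x - 5)*(x^2 + 4))/(x^2 + 4)^3
Second-derivative test at each critical point:
  f''(-1.1085) = -0.6901 < 0 → local maximum
  f''(3.6085) = 0.0651 > 0 → local minimum

Critical points: x = 5/4 - sqrt(89)/4 ≈ -1.1085 (local maximum); x = 5/4 + sqrt(89)/4 ≈ 3.6085 (local minimum)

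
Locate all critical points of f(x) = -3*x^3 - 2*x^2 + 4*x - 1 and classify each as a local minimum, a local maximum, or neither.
f'(x) = -9*x^2 - 4*x + 4

Solve f'(x) = 0:
  9*x^2 + 4*x - 4 = 0 has no rational roots; quadratic formula: x = (-4 ± √160)/18.
  ⇒ x = -2*sqrt(10)/9 - 2/9 ≈ -0.9250, -2/9 + 2*sqrt(10)/9 ≈ 0.4805

f''(x) = -18*x - 4
Second-derivative test at each critical point:
  f''(-0.9250) = 12.6491 > 0 → local minimum
  f''(0.4805) = -12.6491 < 0 → local maximum

Critical points: x = -2*sqrt(10)/9 - 2/9 ≈ -0.9250 (local minimum); x = -2/9 + 2*sqrt(10)/9 ≈ 0.4805 (local maximum)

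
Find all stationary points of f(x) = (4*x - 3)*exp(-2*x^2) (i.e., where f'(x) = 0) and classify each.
f'(x) = 4*(-x*(4*x - 3) + 1)*exp(-2*x^2)

Solve f'(x) = 0:
  f'(x) = (-16*x^2 + 12*x + 4)·exp(-2*x^2) and exp(-2*x^2) > 0 for every x, so f'(x) = 0 ⇔ -16*x^2 + 12*x + 4 = 0.
  Factor: -16*x^2 + 12*x + 4 = -4*(x - 1)*(4*x + 1) = 0.
  ⇒ x = -1/4, 1

f''(x) = 4*(4*x^2*(4*x - 3) - 12*x + 3)*exp(-2*x^2)
Second-derivative test at each critical point:
  f''(-1/4) = 17.6499 > 0 → local minimum
  f''(1) = -2.7067 < 0 → local maximum

Critical points: x = -1/4 (local minimum); x = 1 (local maximum)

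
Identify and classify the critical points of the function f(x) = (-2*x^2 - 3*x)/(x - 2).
f'(x) = 2*(-x^2 + 4*x + 3)/(x^2 - 4*x + 4)

Solve f'(x) = 0:
  f'(x) = -2*(x^2 - 4*x - 3)/(x - 2)^2; the denominator is positive wherever f is defined, so f'(x) = 0 ⇔ -2*x^2 + 8*x + 6 = 0.
  Factor: -2*x^2 + 8*x + 6 = -2*(x^2 - 4*x - 3); x^2 - 4*x - 3 = 0 has no rational roots; quadratic formula: x = (4 ± √28)/2.
  ⇒ x = 2 - sqrt(7) ≈ -0.6458, 2 + sqrt(7) ≈ 4.6458

f''(x) = -28/(x^3 - 6*x^2 + 12*x - 8)
Second-derivative test at each critical point:
  f''(-0.6458) = 1.5119 > 0 → local minimum
  f''(4.6458) = -1.5119 < 0 → local maximum

Critical points: x = 2 - sqrt(7) ≈ -0.6458 (local minimum); x = 2 + sqrt(7) ≈ 4.6458 (local maximum)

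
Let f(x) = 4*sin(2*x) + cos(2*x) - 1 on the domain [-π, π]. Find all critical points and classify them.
f'(x) = -2*sin(2*x) + 8*cos(2*x)

Solve f'(x) = 0 on [-π, π]:
  f'(x) = 0 ⇔ 4*cos(2*x) = sin(2*x) ⇔ tan(2*x) = 4, i.e. 2*x = arctan(4) + nπ; keep the solutions lying in [-π, π].
  ⇒ x = -pi + atan(4)/2 ≈ -2.4787, -pi/2 + atan(4)/2 ≈ -0.9079, atan(4)/2 ≈ 0.6629, atan(4)/2 + pi/2 ≈ 2.2337

f''(x) = -16*sin(2*x) - 4*cos(2*x)
Second-derivative test at each critical point:
  f''(-2.4787) = -16.4924 < 0 → local maximum
  f''(-0.9079) = 16.4924 > 0 → local minimum
  f''(0.6629) = -16.4924 < 0 → local maximum
  f''(2.2337) = 16.4924 > 0 → local minimum

Critical points: x = -pi + atan(4)/2 ≈ -2.4787 (local maximum); x = -pi/2 + atan(4)/2 ≈ -0.9079 (local minimum); x = atan(4)/2 ≈ 0.6629 (local maximum); x = atan(4)/2 + pi/2 ≈ 2.2337 (local minimum)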